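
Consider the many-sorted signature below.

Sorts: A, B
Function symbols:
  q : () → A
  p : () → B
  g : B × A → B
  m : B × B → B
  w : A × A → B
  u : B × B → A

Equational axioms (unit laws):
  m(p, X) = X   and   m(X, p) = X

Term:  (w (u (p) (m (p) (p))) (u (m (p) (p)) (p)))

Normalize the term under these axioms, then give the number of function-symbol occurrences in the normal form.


1. (w (u (p) (m (p) (p))) (u (m (p) (p)) (p)))  →  (w (u (p) (p)) (u (m (p) (p)) (p)))
2. (w (u (p) (p)) (u (m (p) (p)) (p)))  →  (w (u (p) (p)) (u (p) (p)))
normal form: (w (u (p) (p)) (u (p) (p)))

size = 7


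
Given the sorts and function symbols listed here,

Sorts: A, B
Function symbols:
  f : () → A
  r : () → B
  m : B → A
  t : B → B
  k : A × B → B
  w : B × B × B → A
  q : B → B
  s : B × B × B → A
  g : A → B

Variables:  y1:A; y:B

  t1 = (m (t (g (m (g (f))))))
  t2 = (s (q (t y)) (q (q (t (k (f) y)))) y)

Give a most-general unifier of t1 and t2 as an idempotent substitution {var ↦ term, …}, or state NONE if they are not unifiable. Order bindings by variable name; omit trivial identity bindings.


NONE (not unifiable)

head clash or occurs-check failure — not unifiable


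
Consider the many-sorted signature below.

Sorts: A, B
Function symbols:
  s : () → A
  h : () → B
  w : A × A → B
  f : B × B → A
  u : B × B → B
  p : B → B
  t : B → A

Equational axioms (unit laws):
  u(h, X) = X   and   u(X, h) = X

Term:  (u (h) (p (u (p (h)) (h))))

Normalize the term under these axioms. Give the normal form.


1. (u (h) (p (u (p (h)) (h))))  →  (p (u (p (h)) (h)))
2. (p (u (p (h)) (h)))  →  (p (p (h)))

normal form = (p (p (h)))


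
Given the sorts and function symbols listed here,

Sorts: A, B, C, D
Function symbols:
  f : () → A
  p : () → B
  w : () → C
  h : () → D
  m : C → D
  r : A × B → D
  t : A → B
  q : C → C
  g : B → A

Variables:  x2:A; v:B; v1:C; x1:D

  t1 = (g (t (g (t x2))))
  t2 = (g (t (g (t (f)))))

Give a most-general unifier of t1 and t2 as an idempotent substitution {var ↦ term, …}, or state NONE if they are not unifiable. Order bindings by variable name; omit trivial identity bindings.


{x2 ↦ (f)}


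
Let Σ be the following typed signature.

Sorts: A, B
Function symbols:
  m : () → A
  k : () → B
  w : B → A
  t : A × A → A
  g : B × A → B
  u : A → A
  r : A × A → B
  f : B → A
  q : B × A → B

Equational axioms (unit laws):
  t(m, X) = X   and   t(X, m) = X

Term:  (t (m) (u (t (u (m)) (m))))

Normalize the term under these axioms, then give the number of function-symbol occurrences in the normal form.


1. (t (m) (u (t (u (m)) (m))))  →  (u (t (u (m)) (m)))
2. (u (t (u (m)) (m)))  →  (u (u (m)))
normal form: (u (u (m)))

size = 3


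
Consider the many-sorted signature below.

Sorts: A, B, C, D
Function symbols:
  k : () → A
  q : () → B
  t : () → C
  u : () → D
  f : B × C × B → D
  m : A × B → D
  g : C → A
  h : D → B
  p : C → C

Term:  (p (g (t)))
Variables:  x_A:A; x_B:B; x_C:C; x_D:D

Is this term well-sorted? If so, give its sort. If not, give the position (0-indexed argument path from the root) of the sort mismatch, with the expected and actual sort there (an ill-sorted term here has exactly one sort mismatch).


ill-sorted at position [0]: expected C, got A

    (t) : C
  (g (t)) : A
(p (g (t))) : ✗ arg 0 at [0] has sort A, expected C


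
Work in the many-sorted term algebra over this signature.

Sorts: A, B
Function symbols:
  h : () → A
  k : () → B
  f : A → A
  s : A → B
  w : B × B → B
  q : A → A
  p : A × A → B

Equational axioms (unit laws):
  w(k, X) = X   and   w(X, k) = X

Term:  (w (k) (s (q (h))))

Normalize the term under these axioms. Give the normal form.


1. (w (k) (s (q (h))))  →  (s (q (h)))

normal form = (s (q (h)))


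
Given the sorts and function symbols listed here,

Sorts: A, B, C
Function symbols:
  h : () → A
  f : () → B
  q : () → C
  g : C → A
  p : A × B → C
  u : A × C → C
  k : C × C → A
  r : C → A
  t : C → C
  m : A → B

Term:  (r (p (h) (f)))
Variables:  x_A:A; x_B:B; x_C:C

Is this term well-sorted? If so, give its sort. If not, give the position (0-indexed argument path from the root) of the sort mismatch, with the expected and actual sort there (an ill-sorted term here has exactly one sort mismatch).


well-sorted; sort = A

    (h) : A
    (f) : B
  (p (h) (f)) : C
(r (p (h) (f))) : A


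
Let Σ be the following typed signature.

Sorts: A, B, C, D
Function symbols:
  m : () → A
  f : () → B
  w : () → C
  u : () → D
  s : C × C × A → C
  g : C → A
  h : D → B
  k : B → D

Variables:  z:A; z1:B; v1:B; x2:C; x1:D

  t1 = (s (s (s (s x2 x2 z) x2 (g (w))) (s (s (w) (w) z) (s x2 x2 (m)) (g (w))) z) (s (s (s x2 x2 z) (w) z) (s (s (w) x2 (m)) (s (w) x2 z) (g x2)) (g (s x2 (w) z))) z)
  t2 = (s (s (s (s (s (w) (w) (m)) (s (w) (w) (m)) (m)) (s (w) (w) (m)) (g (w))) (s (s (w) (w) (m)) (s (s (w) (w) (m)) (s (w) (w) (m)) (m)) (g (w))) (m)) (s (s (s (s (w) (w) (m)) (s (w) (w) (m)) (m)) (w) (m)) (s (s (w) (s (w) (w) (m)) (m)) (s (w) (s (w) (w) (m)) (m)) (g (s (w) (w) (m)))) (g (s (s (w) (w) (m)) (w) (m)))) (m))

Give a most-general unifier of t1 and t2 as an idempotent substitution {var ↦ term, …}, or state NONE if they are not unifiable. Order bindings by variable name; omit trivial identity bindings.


{x2 ↦ (s (w) (w) (m)), z ↦ (m)}


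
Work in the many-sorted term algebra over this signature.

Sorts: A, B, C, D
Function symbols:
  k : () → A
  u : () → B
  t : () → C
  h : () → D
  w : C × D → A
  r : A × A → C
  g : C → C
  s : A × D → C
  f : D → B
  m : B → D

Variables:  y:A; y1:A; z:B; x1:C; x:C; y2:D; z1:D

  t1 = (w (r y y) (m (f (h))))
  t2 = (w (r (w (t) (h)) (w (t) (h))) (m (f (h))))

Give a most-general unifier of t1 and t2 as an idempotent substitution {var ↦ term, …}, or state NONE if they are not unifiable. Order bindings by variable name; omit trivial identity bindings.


{y ↦ (w (t) (h))}


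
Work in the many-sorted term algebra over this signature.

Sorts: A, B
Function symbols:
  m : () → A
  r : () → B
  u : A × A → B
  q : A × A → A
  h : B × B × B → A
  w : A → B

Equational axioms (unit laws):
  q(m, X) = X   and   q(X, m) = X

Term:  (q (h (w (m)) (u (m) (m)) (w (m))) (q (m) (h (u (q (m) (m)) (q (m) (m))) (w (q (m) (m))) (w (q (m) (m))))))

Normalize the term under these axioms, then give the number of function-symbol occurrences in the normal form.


1. (q (h (w (m)) (u (m) (m)) (w (m))) (q (m) (h (u (q (m) (m)) (q (m) (m))) (w (q (m) (m))) (w (q (m) (m))))))  →  (q (h (w (m)) (u (m) (m)) (w (m))) (h (u (q (m) (m)) (q (m) (m))) (w (q (m) (m))) (w (q (m) (m)))))
2. (q (h (w (m)) (u (m) (m)) (w (m))) (h (u (q (m) (m)) (q (m) (m))) (w (q (m) (m))) (w (q (m) (m)))))  →  (q (h (w (m)) (u (m) (m)) (w (m))) (h (u (m) (q (m) (m))) (w (q (m) (m))) (w (q (m) (m)))))
3. (q (h (w (m)) (u (m) (m)) (w (m))) (h (u (m) (q (m) (m))) (w (q (m) (m))) (w (q (m) (m)))))  →  (q (h (w (m)) (u (m) (m)) (w (m))) (h (u (m) (m)) (w (q (m) (m))) (w (q (m) (m)))))
4. (q (h (w (m)) (u (m) (m)) (w (m))) (h (u (m) (m)) (w (q (m) (m))) (w (q (m) (m)))))  →  (q (h (w (m)) (u (m) (m)) (w (m))) (h (u (m) (m)) (w (m)) (w (q (m) (m)))))
5. (q (h (w (m)) (u (m) (m)) (w (m))) (h (u (m) (m)) (w (m)) (w (q (m) (m)))))  →  (q (h (w (m)) (u (m) (m)) (w (m))) (h (u (m) (m)) (w (m)) (w (m))))
normal form: (q (h (w (m)) (u (m) (m)) (w (m))) (h (u (m) (m)) (w (m)) (w (m))))

size = 17


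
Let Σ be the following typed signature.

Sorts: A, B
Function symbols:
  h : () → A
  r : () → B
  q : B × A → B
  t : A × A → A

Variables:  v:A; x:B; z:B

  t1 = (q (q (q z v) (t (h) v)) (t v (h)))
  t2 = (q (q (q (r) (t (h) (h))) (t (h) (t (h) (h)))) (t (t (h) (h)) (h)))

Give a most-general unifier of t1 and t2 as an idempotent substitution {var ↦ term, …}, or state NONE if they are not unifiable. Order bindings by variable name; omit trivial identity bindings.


{v ↦ (t (h) (h)), z ↦ (r)}


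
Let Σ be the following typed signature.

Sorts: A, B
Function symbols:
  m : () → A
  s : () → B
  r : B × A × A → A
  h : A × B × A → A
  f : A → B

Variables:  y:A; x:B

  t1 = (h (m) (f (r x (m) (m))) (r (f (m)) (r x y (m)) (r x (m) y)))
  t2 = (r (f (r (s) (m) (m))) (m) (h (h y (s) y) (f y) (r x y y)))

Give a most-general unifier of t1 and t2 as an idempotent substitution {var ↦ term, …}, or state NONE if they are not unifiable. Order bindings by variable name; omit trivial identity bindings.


NONE (not unifiable)

head clash or occurs-check failure — not unifiable


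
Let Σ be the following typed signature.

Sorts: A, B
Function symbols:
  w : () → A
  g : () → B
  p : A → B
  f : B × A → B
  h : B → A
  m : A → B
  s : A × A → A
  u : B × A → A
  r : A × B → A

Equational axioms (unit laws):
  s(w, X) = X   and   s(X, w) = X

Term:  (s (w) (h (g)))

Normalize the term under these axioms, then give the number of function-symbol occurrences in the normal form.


size = 2

1. (s (w) (h (g)))  →  (h (g))
normal form: (h (g))


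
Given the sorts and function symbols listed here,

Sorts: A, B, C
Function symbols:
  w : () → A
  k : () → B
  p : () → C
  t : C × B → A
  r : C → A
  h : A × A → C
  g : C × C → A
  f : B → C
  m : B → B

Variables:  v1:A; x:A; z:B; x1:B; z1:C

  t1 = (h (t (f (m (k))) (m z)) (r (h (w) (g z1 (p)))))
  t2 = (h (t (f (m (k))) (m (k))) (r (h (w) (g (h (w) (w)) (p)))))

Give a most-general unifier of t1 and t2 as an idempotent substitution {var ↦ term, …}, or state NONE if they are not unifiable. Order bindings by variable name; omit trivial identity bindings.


{z ↦ (k), z1 ↦ (h (w) (w))}


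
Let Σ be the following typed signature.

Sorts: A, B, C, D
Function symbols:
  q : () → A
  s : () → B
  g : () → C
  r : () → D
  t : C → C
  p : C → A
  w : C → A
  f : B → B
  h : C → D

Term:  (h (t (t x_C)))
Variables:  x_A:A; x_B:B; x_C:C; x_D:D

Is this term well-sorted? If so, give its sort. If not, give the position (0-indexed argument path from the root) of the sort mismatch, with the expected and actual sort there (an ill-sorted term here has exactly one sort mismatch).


      x_C : C
    (t x_C) : C
  (t (t x_C)) : C
(h (t (t x_C))) : D

well-sorted; sort = D


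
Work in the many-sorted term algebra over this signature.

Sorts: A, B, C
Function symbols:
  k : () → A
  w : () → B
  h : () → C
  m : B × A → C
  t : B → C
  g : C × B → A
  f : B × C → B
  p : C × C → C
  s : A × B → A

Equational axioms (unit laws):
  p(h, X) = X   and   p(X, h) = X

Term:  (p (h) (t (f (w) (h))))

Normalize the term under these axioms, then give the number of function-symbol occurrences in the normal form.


size = 4

1. (p (h) (t (f (w) (h))))  →  (t (f (w) (h)))
normal form: (t (f (w) (h)))


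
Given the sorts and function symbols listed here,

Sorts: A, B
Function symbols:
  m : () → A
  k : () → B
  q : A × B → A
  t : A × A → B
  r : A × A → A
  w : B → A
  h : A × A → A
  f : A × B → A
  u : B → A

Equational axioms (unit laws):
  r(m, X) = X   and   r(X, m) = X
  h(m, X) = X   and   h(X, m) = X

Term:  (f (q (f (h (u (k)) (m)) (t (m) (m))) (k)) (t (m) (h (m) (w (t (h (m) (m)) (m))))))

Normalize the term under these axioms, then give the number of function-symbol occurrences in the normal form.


1. (f (q (f (h (u (k)) (m)) (t (m) (m))) (k)) (t (m) (h (m) (w (t (h (m) (m)) (m))))))  →  (f (q (f (u (k)) (t (m) (m))) (k)) (t (m) (h (m) (w (t (h (m) (m)) (m))))))
2. (f (q (f (u (k)) (t (m) (m))) (k)) (t (m) (h (m) (w (t (h (m) (m)) (m))))))  →  (f (q (f (u (k)) (t (m) (m))) (k)) (t (m) (w (t (h (m) (m)) (m)))))
3. (f (q (f (u (k)) (t (m) (m))) (k)) (t (m) (w (t (h (m) (m)) (m)))))  →  (f (q (f (u (k)) (t (m) (m))) (k)) (t (m) (w (t (m) (m)))))
normal form: (f (q (f (u (k)) (t (m) (m))) (k)) (t (m) (w (t (m) (m)))))

size = 15


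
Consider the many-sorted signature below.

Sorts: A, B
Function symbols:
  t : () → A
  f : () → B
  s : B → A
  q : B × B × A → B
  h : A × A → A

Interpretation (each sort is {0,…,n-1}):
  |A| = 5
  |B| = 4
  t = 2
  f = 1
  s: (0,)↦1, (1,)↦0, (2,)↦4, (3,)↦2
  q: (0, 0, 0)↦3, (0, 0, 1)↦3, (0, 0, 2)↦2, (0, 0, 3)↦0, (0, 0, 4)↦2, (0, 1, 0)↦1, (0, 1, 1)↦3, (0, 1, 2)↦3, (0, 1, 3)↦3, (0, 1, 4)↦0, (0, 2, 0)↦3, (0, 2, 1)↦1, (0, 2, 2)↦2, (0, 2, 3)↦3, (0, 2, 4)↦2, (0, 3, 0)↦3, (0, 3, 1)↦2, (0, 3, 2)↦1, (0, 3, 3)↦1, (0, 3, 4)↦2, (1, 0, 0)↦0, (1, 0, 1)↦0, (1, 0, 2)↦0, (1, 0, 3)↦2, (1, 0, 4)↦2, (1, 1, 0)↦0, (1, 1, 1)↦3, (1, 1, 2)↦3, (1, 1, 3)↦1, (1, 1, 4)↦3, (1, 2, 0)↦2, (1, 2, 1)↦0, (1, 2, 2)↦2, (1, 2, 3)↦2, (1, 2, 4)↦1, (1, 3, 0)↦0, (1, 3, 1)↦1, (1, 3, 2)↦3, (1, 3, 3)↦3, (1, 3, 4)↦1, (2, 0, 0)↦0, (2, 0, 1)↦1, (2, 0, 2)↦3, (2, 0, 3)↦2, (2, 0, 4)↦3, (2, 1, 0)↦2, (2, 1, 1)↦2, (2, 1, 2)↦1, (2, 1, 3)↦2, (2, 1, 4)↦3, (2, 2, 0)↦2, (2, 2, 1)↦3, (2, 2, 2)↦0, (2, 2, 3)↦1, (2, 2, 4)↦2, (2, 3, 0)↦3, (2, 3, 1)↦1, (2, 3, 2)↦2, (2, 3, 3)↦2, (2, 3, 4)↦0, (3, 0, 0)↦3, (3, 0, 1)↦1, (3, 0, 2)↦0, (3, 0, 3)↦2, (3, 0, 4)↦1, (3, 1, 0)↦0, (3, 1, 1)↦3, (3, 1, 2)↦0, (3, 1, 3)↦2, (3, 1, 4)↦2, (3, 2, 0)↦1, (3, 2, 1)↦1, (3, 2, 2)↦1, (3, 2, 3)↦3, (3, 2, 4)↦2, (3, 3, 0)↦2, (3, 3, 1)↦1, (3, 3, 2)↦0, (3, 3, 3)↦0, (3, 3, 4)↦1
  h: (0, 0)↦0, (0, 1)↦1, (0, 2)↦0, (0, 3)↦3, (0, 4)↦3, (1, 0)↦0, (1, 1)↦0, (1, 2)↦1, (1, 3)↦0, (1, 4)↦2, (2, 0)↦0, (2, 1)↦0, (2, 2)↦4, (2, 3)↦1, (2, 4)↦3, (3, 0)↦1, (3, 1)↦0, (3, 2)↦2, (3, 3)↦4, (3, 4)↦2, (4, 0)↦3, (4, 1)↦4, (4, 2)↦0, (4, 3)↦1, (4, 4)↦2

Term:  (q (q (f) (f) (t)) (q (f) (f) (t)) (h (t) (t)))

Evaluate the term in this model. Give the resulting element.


  f = 1
  f = 1
  t = 2
  (q (f) (f) (t)) = q(1, 1, 2) = 3
  f = 1
  f = 1
  t = 2
  (q (f) (f) (t)) = q(1, 1, 2) = 3
  t = 2
  t = 2
  (h (t) (t)) = h(2, 2) = 4
  (q (q (f) (f) (t)) (q (f) (f) (t)) (h (t) (t))) = q(3, 3, 4) = 1

value = 1


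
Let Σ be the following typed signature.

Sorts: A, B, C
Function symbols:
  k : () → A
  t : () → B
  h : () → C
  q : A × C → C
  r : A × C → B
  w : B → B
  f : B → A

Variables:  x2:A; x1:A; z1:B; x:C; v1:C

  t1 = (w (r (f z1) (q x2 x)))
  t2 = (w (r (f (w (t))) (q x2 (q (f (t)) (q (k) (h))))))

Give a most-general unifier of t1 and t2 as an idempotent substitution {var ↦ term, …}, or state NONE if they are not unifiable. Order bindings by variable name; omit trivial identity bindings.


{x ↦ (q (f (t)) (q (k) (h))), z1 ↦ (w (t))}


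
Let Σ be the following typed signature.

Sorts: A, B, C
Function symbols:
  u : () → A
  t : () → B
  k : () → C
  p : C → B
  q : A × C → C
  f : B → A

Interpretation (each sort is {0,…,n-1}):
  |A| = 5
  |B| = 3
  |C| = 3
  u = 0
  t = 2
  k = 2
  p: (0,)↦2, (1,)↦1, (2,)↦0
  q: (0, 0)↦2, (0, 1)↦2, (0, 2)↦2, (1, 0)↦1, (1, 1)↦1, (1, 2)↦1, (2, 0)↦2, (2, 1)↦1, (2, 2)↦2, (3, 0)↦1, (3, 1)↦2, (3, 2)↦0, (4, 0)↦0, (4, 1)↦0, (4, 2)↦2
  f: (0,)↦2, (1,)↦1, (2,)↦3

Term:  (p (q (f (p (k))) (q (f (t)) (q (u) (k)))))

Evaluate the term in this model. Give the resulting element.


value = 0

  k = 2
  (p (k)) = p(2,) = 0
  (f (p (k))) = f(0,) = 2
  t = 2
  (f (t)) = f(2,) = 3
  u = 0
  k = 2
  (q (u) (k)) = q(0, 2) = 2
  (q (f (t)) (q (u) (k))) = q(3, 2) = 0
  (q (f (p (k))) (q (f (t)) (q (u) (k)))) = q(2, 0) = 2
  (p (q (f (p (k))) (q (f (t)) (q (u) (k))))) = p(2,) = 0


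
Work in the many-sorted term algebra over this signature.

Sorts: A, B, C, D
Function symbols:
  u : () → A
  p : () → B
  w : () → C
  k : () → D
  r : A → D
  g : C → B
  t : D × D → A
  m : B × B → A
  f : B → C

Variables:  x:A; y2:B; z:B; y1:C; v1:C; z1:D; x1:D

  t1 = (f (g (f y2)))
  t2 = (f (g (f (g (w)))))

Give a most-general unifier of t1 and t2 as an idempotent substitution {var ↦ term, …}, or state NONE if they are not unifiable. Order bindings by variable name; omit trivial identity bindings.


{y2 ↦ (g (w))}


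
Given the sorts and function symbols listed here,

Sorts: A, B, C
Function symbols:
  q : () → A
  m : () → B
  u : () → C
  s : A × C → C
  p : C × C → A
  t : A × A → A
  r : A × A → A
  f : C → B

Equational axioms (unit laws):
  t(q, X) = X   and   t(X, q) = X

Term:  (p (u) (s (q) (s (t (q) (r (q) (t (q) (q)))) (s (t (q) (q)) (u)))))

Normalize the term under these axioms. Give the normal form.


1. (p (u) (s (q) (s (t (q) (r (q) (t (q) (q)))) (s (t (q) (q)) (u)))))  →  (p (u) (s (q) (s (r (q) (t (q) (q))) (s (t (q) (q)) (u)))))
2. (p (u) (s (q) (s (r (q) (t (q) (q))) (s (t (q) (q)) (u)))))  →  (p (u) (s (q) (s (r (q) (q)) (s (t (q) (q)) (u)))))
3. (p (u) (s (q) (s (r (q) (q)) (s (t (q) (q)) (u)))))  →  (p (u) (s (q) (s (r (q) (q)) (s (q) (u)))))

normal form = (p (u) (s (q) (s (r (q) (q)) (s (q) (u)))))


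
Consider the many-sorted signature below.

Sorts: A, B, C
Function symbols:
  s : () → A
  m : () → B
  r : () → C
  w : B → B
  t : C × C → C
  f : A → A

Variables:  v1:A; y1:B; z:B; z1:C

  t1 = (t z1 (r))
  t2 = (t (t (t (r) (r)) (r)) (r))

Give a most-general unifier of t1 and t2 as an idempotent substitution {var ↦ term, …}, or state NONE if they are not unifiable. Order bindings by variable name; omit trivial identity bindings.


{z1 ↦ (t (t (r) (r)) (r))}


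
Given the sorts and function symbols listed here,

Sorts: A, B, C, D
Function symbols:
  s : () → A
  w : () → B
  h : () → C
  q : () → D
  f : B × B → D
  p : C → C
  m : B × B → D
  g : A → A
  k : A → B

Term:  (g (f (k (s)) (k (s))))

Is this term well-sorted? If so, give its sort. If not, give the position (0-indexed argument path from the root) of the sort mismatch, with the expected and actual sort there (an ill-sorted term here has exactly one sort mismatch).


ill-sorted at position [0]: expected A, got D

      (s) : A
    (k (s)) : B
      (s) : A
    (k (s)) : B
  (f (k (s)) (k (s))) : D
(g (f (k (s)) (k (s)))) : ✗ arg 0 at [0] has sort D, expected A


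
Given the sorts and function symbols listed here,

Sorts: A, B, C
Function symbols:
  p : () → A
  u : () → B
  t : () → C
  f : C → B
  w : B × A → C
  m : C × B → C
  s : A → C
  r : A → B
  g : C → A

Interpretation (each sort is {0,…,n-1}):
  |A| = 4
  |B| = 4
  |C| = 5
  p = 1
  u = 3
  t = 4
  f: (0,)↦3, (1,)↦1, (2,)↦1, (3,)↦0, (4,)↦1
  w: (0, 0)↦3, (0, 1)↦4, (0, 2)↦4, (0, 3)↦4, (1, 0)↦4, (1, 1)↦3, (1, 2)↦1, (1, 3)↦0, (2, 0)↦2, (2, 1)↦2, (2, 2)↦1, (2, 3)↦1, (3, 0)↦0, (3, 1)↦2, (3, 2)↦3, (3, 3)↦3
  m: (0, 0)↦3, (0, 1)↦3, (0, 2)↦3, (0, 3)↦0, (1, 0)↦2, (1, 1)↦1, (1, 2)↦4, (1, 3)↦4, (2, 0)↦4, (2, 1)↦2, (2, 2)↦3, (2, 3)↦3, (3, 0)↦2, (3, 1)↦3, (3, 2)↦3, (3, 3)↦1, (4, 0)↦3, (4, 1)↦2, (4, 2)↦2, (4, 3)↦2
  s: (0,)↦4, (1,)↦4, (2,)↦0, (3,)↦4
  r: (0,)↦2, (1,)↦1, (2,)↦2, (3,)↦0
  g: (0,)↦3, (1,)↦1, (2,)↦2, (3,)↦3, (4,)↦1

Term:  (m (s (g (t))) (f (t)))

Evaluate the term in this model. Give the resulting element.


value = 2

  t = 4
  (g (t)) = g(4,) = 1
  (s (g (t))) = s(1,) = 4
  t = 4
  (f (t)) = f(4,) = 1
  (m (s (g (t))) (f (t))) = m(4, 1) = 2


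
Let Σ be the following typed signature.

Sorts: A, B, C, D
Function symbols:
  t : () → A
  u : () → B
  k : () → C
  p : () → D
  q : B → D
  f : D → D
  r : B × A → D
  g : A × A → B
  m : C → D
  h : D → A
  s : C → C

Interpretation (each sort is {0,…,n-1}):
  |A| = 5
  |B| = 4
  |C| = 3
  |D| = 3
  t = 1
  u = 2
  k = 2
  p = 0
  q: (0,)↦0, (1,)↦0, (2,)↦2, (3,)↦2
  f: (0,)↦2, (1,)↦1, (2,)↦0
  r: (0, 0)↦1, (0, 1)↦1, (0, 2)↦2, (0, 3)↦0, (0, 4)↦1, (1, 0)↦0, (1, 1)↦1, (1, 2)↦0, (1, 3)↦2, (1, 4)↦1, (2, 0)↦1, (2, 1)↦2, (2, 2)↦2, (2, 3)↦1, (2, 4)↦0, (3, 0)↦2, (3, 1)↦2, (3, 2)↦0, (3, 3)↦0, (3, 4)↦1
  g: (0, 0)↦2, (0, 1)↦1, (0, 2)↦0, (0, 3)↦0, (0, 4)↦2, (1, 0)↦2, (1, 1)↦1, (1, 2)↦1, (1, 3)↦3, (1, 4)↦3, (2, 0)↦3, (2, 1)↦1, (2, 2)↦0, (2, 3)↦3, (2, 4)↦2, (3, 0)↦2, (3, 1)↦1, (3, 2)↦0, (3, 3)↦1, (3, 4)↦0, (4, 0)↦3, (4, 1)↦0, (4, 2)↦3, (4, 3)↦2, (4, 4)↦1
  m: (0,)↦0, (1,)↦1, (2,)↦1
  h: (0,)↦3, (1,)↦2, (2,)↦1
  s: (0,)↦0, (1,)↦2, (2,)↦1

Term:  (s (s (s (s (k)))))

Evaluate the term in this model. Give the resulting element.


value = 2

  k = 2
  (s (k)) = s(2,) = 1
  (s (s (k))) = s(1,) = 2
  (s (s (s (k)))) = s(2,) = 1
  (s (s (s (s (k))))) = s(1,) = 2


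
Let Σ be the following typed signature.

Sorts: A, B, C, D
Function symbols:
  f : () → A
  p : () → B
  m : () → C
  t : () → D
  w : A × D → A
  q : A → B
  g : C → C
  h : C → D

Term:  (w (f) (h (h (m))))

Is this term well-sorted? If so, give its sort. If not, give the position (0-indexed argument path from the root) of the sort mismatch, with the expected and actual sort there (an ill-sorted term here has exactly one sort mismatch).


ill-sorted at position [1, 0]: expected C, got D

  (f) : A
      (m) : C
    (h (m)) : D
  (h (h (m))) : ✗ arg 0 at [1, 0] has sort D, expected C


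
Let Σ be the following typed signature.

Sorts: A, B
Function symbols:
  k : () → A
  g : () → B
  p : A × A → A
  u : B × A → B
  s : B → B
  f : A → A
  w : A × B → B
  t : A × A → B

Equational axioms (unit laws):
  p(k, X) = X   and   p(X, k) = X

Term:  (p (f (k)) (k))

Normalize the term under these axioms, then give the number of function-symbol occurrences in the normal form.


1. (p (f (k)) (k))  →  (f (k))
normal form: (f (k))

size = 2


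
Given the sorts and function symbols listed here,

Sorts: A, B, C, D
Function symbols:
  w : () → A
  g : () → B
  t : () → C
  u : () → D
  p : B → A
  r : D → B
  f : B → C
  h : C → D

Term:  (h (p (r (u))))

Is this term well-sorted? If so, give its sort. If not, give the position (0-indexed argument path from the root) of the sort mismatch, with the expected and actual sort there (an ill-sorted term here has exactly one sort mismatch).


      (u) : D
    (r (u)) : B
  (p (r (u))) : A
(h (p (r (u)))) : ✗ arg 0 at [0] has sort A, expected C

ill-sorted at position [0]: expected C, got A


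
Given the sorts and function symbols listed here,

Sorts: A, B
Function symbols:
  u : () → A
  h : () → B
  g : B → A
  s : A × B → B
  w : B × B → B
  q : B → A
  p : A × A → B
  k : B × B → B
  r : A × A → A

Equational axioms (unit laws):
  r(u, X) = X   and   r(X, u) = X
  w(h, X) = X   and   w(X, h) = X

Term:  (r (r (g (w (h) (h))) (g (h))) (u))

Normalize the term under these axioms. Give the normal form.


1. (r (r (g (w (h) (h))) (g (h))) (u))  →  (r (g (w (h) (h))) (g (h)))
2. (r (g (w (h) (h))) (g (h)))  →  (r (g (h)) (g (h)))

normal form = (r (g (h)) (g (h)))


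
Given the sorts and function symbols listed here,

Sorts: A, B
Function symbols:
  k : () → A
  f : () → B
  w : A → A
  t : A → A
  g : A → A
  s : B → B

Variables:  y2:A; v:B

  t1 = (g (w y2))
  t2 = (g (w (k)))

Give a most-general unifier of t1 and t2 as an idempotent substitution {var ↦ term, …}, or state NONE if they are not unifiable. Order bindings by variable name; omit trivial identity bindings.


{y2 ↦ (k)}


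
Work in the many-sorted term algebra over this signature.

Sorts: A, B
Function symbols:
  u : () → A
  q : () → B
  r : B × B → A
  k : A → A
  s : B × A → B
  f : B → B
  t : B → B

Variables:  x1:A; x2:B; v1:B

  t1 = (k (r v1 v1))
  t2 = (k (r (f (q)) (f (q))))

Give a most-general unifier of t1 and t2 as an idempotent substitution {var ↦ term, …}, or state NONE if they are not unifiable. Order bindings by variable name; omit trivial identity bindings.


{v1 ↦ (f (q))}


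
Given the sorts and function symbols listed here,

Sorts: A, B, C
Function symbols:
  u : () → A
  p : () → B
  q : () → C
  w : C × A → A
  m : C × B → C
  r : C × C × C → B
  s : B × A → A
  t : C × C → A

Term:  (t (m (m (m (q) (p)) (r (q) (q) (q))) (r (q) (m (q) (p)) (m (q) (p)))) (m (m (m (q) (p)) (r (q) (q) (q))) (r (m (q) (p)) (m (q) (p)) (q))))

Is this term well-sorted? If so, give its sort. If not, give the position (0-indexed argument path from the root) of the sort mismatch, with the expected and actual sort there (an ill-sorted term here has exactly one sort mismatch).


        (q) : C
        (p) : B
      (m (q) (p)) : C
        (q) : C
        (q) : C
        (q) : C
      (r (q) (q) (q)) : B
    (m (m (q) (p)) (r (q) (q) (q))) : C
      (q) : C
        (q) : C
        (p) : B
      (m (q) (p)) : C
        (q) : C
        (p) : B
      (m (q) (p)) : C
    (r (q) (m (q) (p)) (m (q) (p))) : B
  (m (m (m (q) (p)) (r (q) (q) (q))) (r (q) (m (q) (p)) (m (q) (p)))) : C
        (q) : C
        (p) : B
      (m (q) (p)) : C
        (q) : C
        (q) : C
        (q) : C
      (r (q) (q) (q)) : B
    (m (m (q) (p)) (r (q) (q) (q))) : C
        (q) : C
        (p) : B
      (m (q) (p)) : C
        (q) : C
        (p) : B
      (m (q) (p)) : C
      (q) : C
    (r (m (q) (p)) (m (q) (p)) (q)) : B
  (m (m (m (q) (p)) (r (q) (q) (q))) (r (m (q) (p)) (m (q) (p)) (q))) : C
(t (m (m (m (q) (p)) (r (q) (q) (q))) (r (q) (m (q) (p)) (m (q) (p)))) (m (m (m (q) (p)) (r (q) (q) (q))) (r (m (q) (p)) (m (q) (p)) (q)))) : A

well-sorted; sort = A


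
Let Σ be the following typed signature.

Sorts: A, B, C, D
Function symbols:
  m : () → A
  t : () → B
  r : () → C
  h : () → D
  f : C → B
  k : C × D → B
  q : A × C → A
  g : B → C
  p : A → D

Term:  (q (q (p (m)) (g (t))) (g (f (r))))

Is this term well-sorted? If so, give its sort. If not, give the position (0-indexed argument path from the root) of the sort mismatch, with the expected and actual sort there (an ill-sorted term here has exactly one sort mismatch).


ill-sorted at position [0, 0]: expected A, got D

      (m) : A
    (p (m)) : D
      (t) : B
    (g (t)) : C
  (q (p (m)) (g (t))) : ✗ arg 0 at [0, 0] has sort D, expected A
      (r) : C
    (f (r)) : B
  (g (f (r))) : C


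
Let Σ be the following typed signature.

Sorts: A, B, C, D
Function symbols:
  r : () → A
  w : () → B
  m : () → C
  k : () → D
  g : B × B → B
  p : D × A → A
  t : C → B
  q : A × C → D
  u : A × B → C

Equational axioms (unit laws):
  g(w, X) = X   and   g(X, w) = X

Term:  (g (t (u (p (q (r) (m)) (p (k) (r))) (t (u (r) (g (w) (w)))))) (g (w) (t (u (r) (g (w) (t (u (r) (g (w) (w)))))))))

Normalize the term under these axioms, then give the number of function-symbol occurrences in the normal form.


1. (g (t (u (p (q (r) (m)) (p (k) (r))) (t (u (r) (g (w) (w)))))) (g (w) (t (u (r) (g (w) (t (u (r) (g (w) (w)))))))))  →  (g (t (u (p (q (r) (m)) (p (k) (r))) (t (u (r) (w))))) (g (w) (t (u (r) (g (w) (t (u (r) (g (w) (w)))))))))
2. (g (t (u (p (q (r) (m)) (p (k) (r))) (t (u (r) (w))))) (g (w) (t (u (r) (g (w) (t (u (r) (g (w) (w)))))))))  →  (g (t (u (p (q (r) (m)) (p (k) (r))) (t (u (r) (w))))) (t (u (r) (g (w) (t (u (r) (g (w) (w))))))))
3. (g (t (u (p (q (r) (m)) (p (k) (r))) (t (u (r) (w))))) (t (u (r) (g (w) (t (u (r) (g (w) (w))))))))  →  (g (t (u (p (q (r) (m)) (p (k) (r))) (t (u (r) (w))))) (t (u (r) (t (u (r) (g (w) (w)))))))
4. (g (t (u (p (q (r) (m)) (p (k) (r))) (t (u (r) (w))))) (t (u (r) (t (u (r) (g (w) (w)))))))  →  (g (t (u (p (q (r) (m)) (p (k) (r))) (t (u (r) (w))))) (t (u (r) (t (u (r) (w))))))
normal form: (g (t (u (p (q (r) (m)) (p (k) (r))) (t (u (r) (w))))) (t (u (r) (t (u (r) (w))))))

size = 21


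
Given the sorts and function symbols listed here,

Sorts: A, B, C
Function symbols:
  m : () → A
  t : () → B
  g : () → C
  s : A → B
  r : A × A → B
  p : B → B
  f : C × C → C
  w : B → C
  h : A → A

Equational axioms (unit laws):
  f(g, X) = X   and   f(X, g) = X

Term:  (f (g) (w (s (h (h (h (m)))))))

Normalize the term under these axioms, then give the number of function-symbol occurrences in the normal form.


size = 6

1. (f (g) (w (s (h (h (h (m)))))))  →  (w (s (h (h (h (m))))))
normal form: (w (s (h (h (h (m))))))


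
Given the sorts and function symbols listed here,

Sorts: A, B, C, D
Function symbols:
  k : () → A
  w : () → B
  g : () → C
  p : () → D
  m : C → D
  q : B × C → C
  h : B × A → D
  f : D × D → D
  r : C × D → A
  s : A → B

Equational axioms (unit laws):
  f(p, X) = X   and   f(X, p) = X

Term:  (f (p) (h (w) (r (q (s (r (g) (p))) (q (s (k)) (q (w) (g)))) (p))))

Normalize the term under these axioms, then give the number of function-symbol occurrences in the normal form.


1. (f (p) (h (w) (r (q (s (r (g) (p))) (q (s (k)) (q (w) (g)))) (p))))  →  (h (w) (r (q (s (r (g) (p))) (q (s (k)) (q (w) (g)))) (p)))
normal form: (h (w) (r (q (s (r (g) (p))) (q (s (k)) (q (w) (g)))) (p)))

size = 15


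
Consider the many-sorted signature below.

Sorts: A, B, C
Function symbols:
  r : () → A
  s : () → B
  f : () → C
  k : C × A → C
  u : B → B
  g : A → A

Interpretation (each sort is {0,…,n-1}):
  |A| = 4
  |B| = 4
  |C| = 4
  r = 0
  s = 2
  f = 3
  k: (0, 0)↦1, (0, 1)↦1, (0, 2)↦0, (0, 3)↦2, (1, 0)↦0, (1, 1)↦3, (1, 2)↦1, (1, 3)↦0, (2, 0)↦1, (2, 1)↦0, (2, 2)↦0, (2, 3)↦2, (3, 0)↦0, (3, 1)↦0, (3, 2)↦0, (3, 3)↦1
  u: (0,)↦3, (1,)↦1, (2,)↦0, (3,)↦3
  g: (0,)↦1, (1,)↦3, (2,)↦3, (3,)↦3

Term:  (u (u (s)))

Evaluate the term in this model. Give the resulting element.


  s = 2
  (u (s)) = u(2,) = 0
  (u (u (s))) = u(0,) = 3

value = 3


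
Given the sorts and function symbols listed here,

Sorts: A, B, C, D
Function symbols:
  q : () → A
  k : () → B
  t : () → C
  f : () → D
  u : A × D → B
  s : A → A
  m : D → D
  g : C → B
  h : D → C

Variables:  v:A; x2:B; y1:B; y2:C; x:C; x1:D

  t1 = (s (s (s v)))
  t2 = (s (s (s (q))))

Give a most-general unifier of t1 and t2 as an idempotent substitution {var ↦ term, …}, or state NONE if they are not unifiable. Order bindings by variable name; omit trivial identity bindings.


{v ↦ (q)}


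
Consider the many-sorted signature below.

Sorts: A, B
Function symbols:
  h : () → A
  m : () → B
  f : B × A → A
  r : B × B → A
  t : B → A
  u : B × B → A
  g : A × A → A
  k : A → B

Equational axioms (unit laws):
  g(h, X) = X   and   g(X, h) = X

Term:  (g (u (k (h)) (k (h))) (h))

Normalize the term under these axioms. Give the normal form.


1. (g (u (k (h)) (k (h))) (h))  →  (u (k (h)) (k (h)))

normal form = (u (k (h)) (k (h)))


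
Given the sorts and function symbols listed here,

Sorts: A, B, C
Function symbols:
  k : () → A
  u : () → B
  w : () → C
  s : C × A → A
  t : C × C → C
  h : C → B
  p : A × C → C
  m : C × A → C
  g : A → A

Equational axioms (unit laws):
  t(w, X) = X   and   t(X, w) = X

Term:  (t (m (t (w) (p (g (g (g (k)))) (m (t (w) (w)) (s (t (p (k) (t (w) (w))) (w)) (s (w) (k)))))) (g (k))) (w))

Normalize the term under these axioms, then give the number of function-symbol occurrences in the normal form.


1. (t (m (t (w) (p (g (g (g (k)))) (m (t (w) (w)) (s (t (p (k) (t (w) (w))) (w)) (s (w) (k)))))) (g (k))) (w))  →  (m (t (w) (p (g (g (g (k)))) (m (t (w) (w)) (s (t (p (k) (t (w) (w))) (w)) (s (w) (k)))))) (g (k)))
2. (m (t (w) (p (g (g (g (k)))) (m (t (w) (w)) (s (t (p (k) (t (w) (w))) (w)) (s (w) (k)))))) (g (k)))  →  (m (p (g (g (g (k)))) (m (t (w) (w)) (s (t (p (k) (t (w) (w))) (w)) (s (w) (k))))) (g (k)))
3. (m (p (g (g (g (k)))) (m (t (w) (w)) (s (t (p (k) (t (w) (w))) (w)) (s (w) (k))))) (g (k)))  →  (m (p (g (g (g (k)))) (m (w) (s (t (p (k) (t (w) (w))) (w)) (s (w) (k))))) (g (k)))
4. (m (p (g (g (g (k)))) (m (w) (s (t (p (k) (t (w) (w))) (w)) (s (w) (k))))) (g (k)))  →  (m (p (g (g (g (k)))) (m (w) (s (p (k) (t (w) (w))) (s (w) (k))))) (g (k)))
5. (m (p (g (g (g (k)))) (m (w) (s (p (k) (t (w) (w))) (s (w) (k))))) (g (k)))  →  (m (p (g (g (g (k)))) (m (w) (s (p (k) (w)) (s (w) (k))))) (g (k)))
normal form: (m (p (g (g (g (k)))) (m (w) (s (p (k) (w)) (s (w) (k))))) (g (k)))

size = 17


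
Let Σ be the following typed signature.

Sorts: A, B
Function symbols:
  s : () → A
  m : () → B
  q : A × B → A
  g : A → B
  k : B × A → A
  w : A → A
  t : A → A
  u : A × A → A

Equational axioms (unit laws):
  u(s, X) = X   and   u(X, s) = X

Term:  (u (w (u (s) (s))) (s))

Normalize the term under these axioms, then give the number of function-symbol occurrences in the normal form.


size = 2

1. (u (w (u (s) (s))) (s))  →  (w (u (s) (s)))
2. (w (u (s) (s)))  →  (w (s))
normal form: (w (s))


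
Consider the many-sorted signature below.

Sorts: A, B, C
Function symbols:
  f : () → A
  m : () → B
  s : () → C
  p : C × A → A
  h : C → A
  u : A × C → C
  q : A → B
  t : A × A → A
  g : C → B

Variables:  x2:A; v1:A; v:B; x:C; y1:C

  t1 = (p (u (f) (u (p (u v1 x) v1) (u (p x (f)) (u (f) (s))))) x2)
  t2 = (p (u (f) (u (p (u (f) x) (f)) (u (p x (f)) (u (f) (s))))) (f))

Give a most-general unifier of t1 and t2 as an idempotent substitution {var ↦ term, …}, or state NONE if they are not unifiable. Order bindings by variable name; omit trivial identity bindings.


{v1 ↦ (f), x2 ↦ (f)}


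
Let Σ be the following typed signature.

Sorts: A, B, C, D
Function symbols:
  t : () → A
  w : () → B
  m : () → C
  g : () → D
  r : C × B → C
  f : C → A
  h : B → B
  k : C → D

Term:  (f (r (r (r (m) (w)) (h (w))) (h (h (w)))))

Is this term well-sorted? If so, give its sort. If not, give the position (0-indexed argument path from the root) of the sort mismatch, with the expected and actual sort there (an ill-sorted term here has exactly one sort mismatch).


        (m) : C
        (w) : B
      (r (m) (w)) : C
        (w) : B
      (h (w)) : B
    (r (r (m) (w)) (h (w))) : C
        (w) : B
      (h (w)) : B
    (h (h (w))) : B
  (r (r (r (m) (w)) (h (w))) (h (h (w)))) : C
(f (r (r (r (m) (w)) (h (w))) (h (h (w))))) : A

well-sorted; sort = A


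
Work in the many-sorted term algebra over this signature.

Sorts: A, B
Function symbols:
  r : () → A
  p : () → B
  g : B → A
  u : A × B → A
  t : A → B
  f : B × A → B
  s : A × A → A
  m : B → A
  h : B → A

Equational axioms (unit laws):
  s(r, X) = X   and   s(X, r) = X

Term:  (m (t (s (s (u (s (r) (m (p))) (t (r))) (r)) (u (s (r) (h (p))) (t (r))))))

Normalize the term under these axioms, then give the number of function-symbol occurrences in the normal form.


size = 13

1. (m (t (s (s (u (s (r) (m (p))) (t (r))) (r)) (u (s (r) (h (p))) (t (r))))))  →  (m (t (s (u (s (r) (m (p))) (t (r))) (u (s (r) (h (p))) (t (r))))))
2. (m (t (s (u (s (r) (m (p))) (t (r))) (u (s (r) (h (p))) (t (r))))))  →  (m (t (s (u (m (p)) (t (r))) (u (s (r) (h (p))) (t (r))))))
3. (m (t (s (u (m (p)) (t (r))) (u (s (r) (h (p))) (t (r))))))  →  (m (t (s (u (m (p)) (t (r))) (u (h (p)) (t (r))))))
normal form: (m (t (s (u (m (p)) (t (r))) (u (h (p)) (t (r))))))


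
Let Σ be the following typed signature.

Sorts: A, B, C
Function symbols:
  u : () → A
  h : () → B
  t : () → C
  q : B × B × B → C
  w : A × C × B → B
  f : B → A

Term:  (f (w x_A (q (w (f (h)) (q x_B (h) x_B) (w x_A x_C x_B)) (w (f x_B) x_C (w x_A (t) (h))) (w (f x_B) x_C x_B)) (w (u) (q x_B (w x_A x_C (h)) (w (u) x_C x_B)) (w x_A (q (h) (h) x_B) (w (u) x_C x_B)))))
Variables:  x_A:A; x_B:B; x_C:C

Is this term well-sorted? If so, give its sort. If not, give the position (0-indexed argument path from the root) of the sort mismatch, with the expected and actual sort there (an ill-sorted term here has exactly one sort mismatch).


well-sorted; sort = A

    x_A : A
          (h) : B
        (f (h)) : A
          x_B : B
          (h) : B
          x_B : B
        (q x_B (h) x_B) : C
          x_A : A
          x_C : C
          x_B : B
        (w x_A x_C x_B) : B
      (w (f (h)) (q x_B (h) x_B) (w x_A x_C x_B)) : B
          x_B : B
        (f x_B) : A
        x_C : C
          x_A : A
          (t) : C
          (h) : B
        (w x_A (t) (h)) : B
      (w (f x_B) x_C (w x_A (t) (h))) : B
          x_B : B
        (f x_B) : A
        x_C : C
        x_B : B
      (w (f x_B) x_C x_B) : B
    (q (w (f (h)) (q x_B (h) x_B) (w x_A x_C x_B)) (w (f x_B) x_C (w x_A (t) (h))) (w (f x_B) x_C x_B)) : C
      (u) : A
        x_B : B
          x_A : A
          x_C : C
          (h) : B
        (w x_A x_C (h)) : B
          (u) : A
          x_C : C
          x_B : B
        (w (u) x_C x_B) : B
      (q x_B (w x_A x_C (h)) (w (u) x_C x_B)) : C
        x_A : A
          (h) : B
          (h) : B
          x_B : B
        (q (h) (h) x_B) : C
          (u) : A
          x_C : C
          x_B : B
        (w (u) x_C x_B) : B
      (w x_A (q (h) (h) x_B) (w (u) x_C x_B)) : B
    (w (u) (q x_B (w x_A x_C (h)) (w (u) x_C x_B)) (w x_A (q (h) (h) x_B) (w (u) x_C x_B))) : B
  (w x_A (q (w (f (h)) (q x_B (h) x_B) (w x_A x_C x_B)) (w (f x_B) x_C (w x_A (t) (h))) (w (f x_B) x_C x_B)) (w (u) (q x_B (w x_A x_C (h)) (w (u) x_C x_B)) (w x_A (q (h) (h) x_B) (w (u) x_C x_B)))) : B
(f (w x_A (q (w (f (h)) (q x_B (h) x_B) (w x_A x_C x_B)) (w (f x_B) x_C (w x_A (t) (h))) (w (f x_B) x_C x_B)) (w (u) (q x_B (w x_A x_C (h)) (w (u) x_C x_B)) (w x_A (q (h) (h) x_B) (w (u) x_C x_B))))) : A


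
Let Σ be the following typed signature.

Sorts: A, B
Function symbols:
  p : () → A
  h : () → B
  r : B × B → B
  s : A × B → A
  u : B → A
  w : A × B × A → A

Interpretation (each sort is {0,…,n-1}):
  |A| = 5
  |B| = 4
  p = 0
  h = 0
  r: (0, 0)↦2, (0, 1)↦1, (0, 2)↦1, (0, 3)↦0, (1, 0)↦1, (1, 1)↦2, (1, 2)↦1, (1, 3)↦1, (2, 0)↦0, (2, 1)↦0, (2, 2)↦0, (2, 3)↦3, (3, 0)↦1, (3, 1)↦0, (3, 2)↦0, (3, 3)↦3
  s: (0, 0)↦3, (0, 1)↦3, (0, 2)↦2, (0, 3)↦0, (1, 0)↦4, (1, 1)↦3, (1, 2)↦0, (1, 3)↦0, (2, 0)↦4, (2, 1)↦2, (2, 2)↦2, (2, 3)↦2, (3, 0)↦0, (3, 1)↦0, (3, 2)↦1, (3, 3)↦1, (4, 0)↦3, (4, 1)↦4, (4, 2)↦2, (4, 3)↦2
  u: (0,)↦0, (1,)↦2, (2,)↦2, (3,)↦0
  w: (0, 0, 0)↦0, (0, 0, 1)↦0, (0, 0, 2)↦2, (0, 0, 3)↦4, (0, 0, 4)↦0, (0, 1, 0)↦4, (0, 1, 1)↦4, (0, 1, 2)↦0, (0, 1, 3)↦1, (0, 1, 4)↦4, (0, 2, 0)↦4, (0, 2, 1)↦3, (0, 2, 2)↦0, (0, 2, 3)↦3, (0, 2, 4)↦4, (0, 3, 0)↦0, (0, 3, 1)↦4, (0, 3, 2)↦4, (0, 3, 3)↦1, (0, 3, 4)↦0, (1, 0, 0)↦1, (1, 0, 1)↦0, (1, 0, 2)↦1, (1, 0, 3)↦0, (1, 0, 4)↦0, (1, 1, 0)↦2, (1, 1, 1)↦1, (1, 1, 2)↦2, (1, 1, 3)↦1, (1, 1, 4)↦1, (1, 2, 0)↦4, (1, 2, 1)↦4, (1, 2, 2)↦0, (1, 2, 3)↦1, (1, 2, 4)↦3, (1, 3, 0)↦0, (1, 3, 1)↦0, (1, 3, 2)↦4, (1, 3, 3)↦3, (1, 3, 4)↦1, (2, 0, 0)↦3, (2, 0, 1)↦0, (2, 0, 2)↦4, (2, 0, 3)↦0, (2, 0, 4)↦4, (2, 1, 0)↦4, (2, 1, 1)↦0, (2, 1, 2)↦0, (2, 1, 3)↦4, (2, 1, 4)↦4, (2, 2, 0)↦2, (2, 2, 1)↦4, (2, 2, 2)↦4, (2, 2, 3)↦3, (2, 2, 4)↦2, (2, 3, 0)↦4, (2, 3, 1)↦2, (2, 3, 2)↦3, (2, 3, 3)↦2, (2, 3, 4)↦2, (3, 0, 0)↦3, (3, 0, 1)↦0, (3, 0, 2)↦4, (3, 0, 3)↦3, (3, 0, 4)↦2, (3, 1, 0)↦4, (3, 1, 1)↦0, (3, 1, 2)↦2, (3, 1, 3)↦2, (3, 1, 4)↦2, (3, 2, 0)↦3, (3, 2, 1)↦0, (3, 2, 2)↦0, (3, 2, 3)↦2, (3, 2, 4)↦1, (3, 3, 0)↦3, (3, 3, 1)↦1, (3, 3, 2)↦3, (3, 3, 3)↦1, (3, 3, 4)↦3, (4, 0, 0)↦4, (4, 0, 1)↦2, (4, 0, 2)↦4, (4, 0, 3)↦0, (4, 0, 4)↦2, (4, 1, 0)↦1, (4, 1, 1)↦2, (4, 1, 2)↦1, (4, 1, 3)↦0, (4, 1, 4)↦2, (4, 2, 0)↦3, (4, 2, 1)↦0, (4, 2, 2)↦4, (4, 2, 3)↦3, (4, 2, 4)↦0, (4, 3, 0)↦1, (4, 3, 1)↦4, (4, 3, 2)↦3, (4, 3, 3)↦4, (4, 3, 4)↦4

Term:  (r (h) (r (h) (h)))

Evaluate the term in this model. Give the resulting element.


  h = 0
  h = 0
  h = 0
  (r (h) (h)) = r(0, 0) = 2
  (r (h) (r (h) (h))) = r(0, 2) = 1

value = 1


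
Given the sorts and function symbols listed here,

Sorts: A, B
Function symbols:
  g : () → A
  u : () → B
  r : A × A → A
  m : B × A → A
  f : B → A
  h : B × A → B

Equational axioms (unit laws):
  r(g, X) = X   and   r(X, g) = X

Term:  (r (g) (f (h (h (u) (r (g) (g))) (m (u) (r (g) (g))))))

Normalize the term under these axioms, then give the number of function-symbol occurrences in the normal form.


1. (r (g) (f (h (h (u) (r (g) (g))) (m (u) (r (g) (g))))))  →  (f (h (h (u) (r (g) (g))) (m (u) (r (g) (g)))))
2. (f (h (h (u) (r (g) (g))) (m (u) (r (g) (g)))))  →  (f (h (h (u) (g)) (m (u) (r (g) (g)))))
3. (f (h (h (u) (g)) (m (u) (r (g) (g)))))  →  (f (h (h (u) (g)) (m (u) (g))))
normal form: (f (h (h (u) (g)) (m (u) (g))))

size = 8
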